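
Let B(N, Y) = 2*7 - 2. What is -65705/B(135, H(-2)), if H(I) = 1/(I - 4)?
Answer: -65705/12 ≈ -5475.4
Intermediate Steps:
H(I) = 1/(-4 + I)
B(N, Y) = 12 (B(N, Y) = 14 - 2 = 12)
-65705/B(135, H(-2)) = -65705/12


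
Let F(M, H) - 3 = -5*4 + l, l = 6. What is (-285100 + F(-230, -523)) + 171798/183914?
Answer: -26217866328/91957 ≈ -2.8511e+5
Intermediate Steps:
F(M, H) = -11 (F(M, H) = 3 + (-5*4 + 6) = 3 + (-20 + 6) = 3 - 14 = -11)
(-285100 + F(-230, -523)) + 171798/183914 = (-285100 - 11) + 171798/183914 = -285111 + 171798*(1/183914) = -285111 + 85899/91957 = -26217866328/91957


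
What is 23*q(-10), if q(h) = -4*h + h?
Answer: 690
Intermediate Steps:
q(h) = -3*h
23*q(-10) = 23*(-3*(-10)) = 23*30 = 690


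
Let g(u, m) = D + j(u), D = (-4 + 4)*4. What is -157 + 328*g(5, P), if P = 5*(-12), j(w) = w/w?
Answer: 171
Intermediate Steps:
j(w) = 1
P = -60
D = 0 (D = 0*4 = 0)
g(u, m) = 1 (g(u, m) = 0 + 1 = 1)
-157 + 328*g(5, P) = -157 + 328*1 = -157 + 328 = 171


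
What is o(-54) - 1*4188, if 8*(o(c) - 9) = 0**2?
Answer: -4179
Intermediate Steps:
o(c) = 9 (o(c) = 9 + (1/8)*0**2 = 9 + (1/8)*0 = 9 + 0 = 9)
o(-54) - 1*4188 = 9 - 1*4188 = 9 - 4188 = -4179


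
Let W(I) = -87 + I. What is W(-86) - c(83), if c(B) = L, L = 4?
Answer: -177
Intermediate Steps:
c(B) = 4
W(-86) - c(83) = (-87 - 86) - 1*4 = -173 - 4 = -177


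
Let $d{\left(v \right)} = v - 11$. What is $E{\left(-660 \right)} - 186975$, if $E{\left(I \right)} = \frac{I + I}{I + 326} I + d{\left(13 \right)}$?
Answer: $- \frac{31660091}{167} \approx -1.8958 \cdot 10^{5}$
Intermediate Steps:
$d{\left(v \right)} = -11 + v$
$E{\left(I \right)} = 2 + \frac{2 I^{2}}{326 + I}$ ($E{\left(I \right)} = \frac{I + I}{I + 326} I + \left(-11 + 13\right) = \frac{2 I}{326 + I} I + 2 = \frac{2 I^{2}}{326 + I} + 2 = 2 + \frac{2 I^{2}}{326 + I}$)
$E{\left(-660 \right)} - 186975 = \frac{2 \left(326 - 660 + \left(-660\right)^{2}\right)}{326 - 660} - 186975 = \frac{2 \left(326 - 660 + 435600\right)}{-334} - 186975 = 2 \left(- \frac{1}{334}\right) 435266 - 186975 = - \frac{435266}{167} - 186975 = - \frac{31660091}{167}$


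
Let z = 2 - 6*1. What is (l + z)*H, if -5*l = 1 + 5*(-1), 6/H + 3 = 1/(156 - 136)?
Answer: 384/59 ≈ 6.5085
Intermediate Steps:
H = -120/59 (H = 6/(-3 + 1/(156 - 136)) = 6/(-3 + 1/20) = 6/(-59/20) = 6*(-20/59) = -120/59 ≈ -2.0339)
z = -4 (z = 2 - 6 = -4)
l = 4/5 (l = -(1 + 5*(-1))/5 = -(1 - 5)/5 = -1/5*(-4) = 4/5 ≈ 0.80000)
(l + z)*H = (4/5 - 4)*(-120/59) = -16/5*(-120/59) = 384/59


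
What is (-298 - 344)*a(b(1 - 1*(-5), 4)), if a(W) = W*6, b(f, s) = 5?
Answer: -19260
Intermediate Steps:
a(W) = 6*W
(-298 - 344)*a(b(1 - 1*(-5), 4)) = (-298 - 344)*(6*5) = -642*30 = -19260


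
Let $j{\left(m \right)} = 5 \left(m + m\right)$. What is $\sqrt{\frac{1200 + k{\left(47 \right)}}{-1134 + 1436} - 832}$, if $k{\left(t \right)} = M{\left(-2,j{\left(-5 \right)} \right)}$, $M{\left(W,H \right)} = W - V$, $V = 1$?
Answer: $\frac{i \sqrt{75520234}}{302} \approx 28.776 i$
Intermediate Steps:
$j{\left(m \right)} = 10 m$ ($j{\left(m \right)} = 5 \cdot 2 m = 10 m$)
$M{\left(W,H \right)} = -1 + W$ ($M{\left(W,H \right)} = W - 1 = -1 + W$)
$k{\left(t \right)} = -3$ ($k{\left(t \right)} = -1 - 2 = -3$)
$\sqrt{\frac{1200 + k{\left(47 \right)}}{-1134 + 1436} - 832} = \sqrt{\frac{1200 - 3}{-1134 + 1436} - 832} = \sqrt{\frac{1197}{302} - 832} = \sqrt{- \frac{250067}{302}} = \frac{i \sqrt{75520234}}{302}$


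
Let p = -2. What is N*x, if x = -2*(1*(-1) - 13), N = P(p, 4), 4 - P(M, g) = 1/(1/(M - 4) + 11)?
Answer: 7112/65 ≈ 109.42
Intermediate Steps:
P(M, g) = 4 - 1/(11 + 1/(-4 + M)) (P(M, g) = 4 - 1/(1/(M - 4) + 11) = 4 - 1/(1/(-4 + M) + 11) = 4 - 1/(11 + 1/(-4 + M)))
N = 254/65 (N = (-168 + 43*(-2))/(-43 + 11*(-2)) = (-168 - 86)/(-43 - 22) = -254/(-65) = -1/65*(-254) = 254/65 ≈ 3.9077)
x = 28 (x = -2*(-1 - 13) = -2*(-14) = 28)
N*x = (254/65)*28 = 7112/65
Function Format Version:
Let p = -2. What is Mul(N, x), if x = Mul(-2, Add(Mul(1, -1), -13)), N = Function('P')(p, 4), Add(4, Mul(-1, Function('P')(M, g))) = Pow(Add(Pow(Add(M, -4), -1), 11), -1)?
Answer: Rational(7112, 65) ≈ 109.42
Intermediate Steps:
Function('P')(M, g) = Add(4, Mul(-1, Pow(Add(11, Pow(Add(-4, M), -1)), -1))) (Function('P')(M, g) = Add(4, Mul(-1, Pow(Add(Pow(Add(M, -4), -1), 11), -1))) = Add(4, Mul(-1, Pow(Add(Pow(Add(-4, M), -1), 11), -1))) = Add(4, Mul(-1, Pow(Add(11, Pow(Add(-4, M), -1)), -1))))
N = Rational(254, 65) (N = Mul(Pow(Add(-43, Mul(11, -2)), -1), Add(-168, Mul(43, -2))) = Mul(Pow(Add(-43, -22), -1), Add(-168, -86)) = Mul(Pow(-65, -1), -254) = Mul(Rational(-1, 65), -254) = Rational(254, 65) ≈ 3.9077)
x = 28 (x = Mul(-2, Add(-1, -13)) = Mul(-2, -14) = 28)
Mul(N, x) = Mul(Rational(254, 65), 28) = Rational(7112, 65)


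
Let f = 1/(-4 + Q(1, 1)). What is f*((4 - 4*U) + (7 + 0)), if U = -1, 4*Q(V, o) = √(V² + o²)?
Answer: -480/127 - 30*√2/127 ≈ -4.1136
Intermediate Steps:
Q(V, o) = √(V² + o²)/4
f = 1/(-4 + √2/4) (f = 1/(-4 + √(1² + 1²)/4) = 1/(-4 + √(1 + 1)/4) = 1/(-4 + √2/4) ≈ -0.27424)
f*((4 - 4*U) + (7 + 0)) = (-32/127 - 2*√2/127)*((4 - 4*(-1)) + (7 + 0)) = (-32/127 - 2*√2/127)*((4 + 4) + 7) = (-32/127 - 2*√2/127)*(8 + 7) = (-32/127 - 2*√2/127)*15 = -480/127 - 30*√2/127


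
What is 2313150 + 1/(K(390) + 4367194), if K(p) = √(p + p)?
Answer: 1696818605296739369/733553208956 - √195/9536191716428 ≈ 2.3132e+6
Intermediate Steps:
K(p) = √2*√p (K(p) = √(2*p) = √2*√p)
2313150 + 1/(K(390) + 4367194) = 2313150 + 1/(√2*√390 + 4367194) = 2313150 + 1/(2*√195 + 4367194) = 2313150 + 1/(4367194 + 2*√195)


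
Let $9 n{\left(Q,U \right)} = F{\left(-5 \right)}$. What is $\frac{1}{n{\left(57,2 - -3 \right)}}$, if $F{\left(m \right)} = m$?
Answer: $- \frac{9}{5} \approx -1.8$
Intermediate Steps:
$n{\left(Q,U \right)} = - \frac{5}{9}$ ($n{\left(Q,U \right)} = \frac{1}{9} \left(-5\right) = - \frac{5}{9}$)
$\frac{1}{n{\left(57,2 - -3 \right)}} = \frac{1}{- \frac{5}{9}} = - \frac{9}{5}$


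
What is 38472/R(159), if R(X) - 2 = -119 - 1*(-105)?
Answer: -3206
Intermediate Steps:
R(X) = -12 (R(X) = 2 + (-119 - 1*(-105)) = 2 + (-119 + 105) = 2 - 14 = -12)
38472/R(159) = 38472/(-12) = 38472*(-1/12) = -3206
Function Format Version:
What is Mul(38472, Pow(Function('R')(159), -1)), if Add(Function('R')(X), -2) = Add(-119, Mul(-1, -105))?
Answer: -3206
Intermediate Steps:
Function('R')(X) = -12 (Function('R')(X) = Add(2, Add(-119, Mul(-1, -105))) = Add(2, Add(-119, 105)) = Add(2, -14) = -12)
Mul(38472, Pow(Function('R')(159), -1)) = Mul(38472, Pow(-12, -1)) = Mul(38472, Rational(-1, 12)) = -3206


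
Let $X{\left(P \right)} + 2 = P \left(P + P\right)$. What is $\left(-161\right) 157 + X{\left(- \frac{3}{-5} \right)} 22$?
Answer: $- \frac{632629}{25} \approx -25305.0$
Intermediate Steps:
$X{\left(P \right)} = -2 + 2 P^{2}$ ($X{\left(P \right)} = -2 + P \left(P + P\right) = -2 + P 2 P = -2 + 2 P^{2}$)
$\left(-161\right) 157 + X{\left(- \frac{3}{-5} \right)} 22 = \left(-161\right) 157 + \left(-2 + 2 \left(- \frac{3}{-5}\right)^{2}\right) 22 = -25277 + \left(-2 + 2 \left(\left(-3\right) \left(- \frac{1}{5}\right)\right)^{2}\right) 22 = -25277 + \left(-2 + 2 \left(\frac{3}{5}\right)^{2}\right) 22 = -25277 + \left(-2 + 2 \cdot \frac{9}{25}\right) 22 = -25277 + \left(-2 + \frac{18}{25}\right) 22 = -25277 - \frac{704}{25} = - \frac{632629}{25}$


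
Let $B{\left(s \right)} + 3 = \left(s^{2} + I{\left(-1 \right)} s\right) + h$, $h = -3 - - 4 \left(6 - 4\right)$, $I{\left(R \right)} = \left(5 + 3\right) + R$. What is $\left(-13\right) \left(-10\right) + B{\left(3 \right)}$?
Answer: $162$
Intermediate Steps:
$I{\left(R \right)} = 8 + R$
$h = 5$ ($h = -3 - \left(-4\right) 2 = -3 - -8 = -3 + 8 = 5$)
$B{\left(s \right)} = 2 + s^{2} + 7 s$ ($B{\left(s \right)} = -3 + \left(\left(s^{2} + \left(8 - 1\right) s\right) + 5\right) = -3 + \left(\left(s^{2} + 7 s\right) + 5\right) = -3 + \left(5 + s^{2} + 7 s\right) = 2 + s^{2} + 7 s$)
$\left(-13\right) \left(-10\right) + B{\left(3 \right)} = \left(-13\right) \left(-10\right) + \left(2 + 3^{2} + 7 \cdot 3\right) = 130 + \left(2 + 9 + 21\right) = 130 + 32 = 162$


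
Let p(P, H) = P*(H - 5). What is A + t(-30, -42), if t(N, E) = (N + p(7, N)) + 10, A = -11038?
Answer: -11303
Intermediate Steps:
p(P, H) = P*(-5 + H)
t(N, E) = -25 + 8*N (t(N, E) = (N + 7*(-5 + N)) + 10 = (N + (-35 + 7*N)) + 10 = (-35 + 8*N) + 10 = -25 + 8*N)
A + t(-30, -42) = -11038 + (-25 + 8*(-30)) = -11038 + (-25 - 240) = -11038 - 265 = -11303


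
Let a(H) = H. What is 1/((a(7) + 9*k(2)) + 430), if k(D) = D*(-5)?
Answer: 1/347 ≈ 0.0028818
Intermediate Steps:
k(D) = -5*D
1/((a(7) + 9*k(2)) + 430) = 1/((7 + 9*(-5*2)) + 430) = 1/((7 + 9*(-10)) + 430) = 1/((7 - 90) + 430) = 1/(-83 + 430) = 1/347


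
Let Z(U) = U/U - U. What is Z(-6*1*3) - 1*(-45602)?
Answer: 45621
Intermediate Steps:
Z(U) = 1 - U
Z(-6*1*3) - 1*(-45602) = (1 - (-6*1)*3) - 1*(-45602) = (1 - (-6)*3) + 45602 = (1 - 1*(-18)) + 45602 = (1 + 18) + 45602 = 19 + 45602 = 45621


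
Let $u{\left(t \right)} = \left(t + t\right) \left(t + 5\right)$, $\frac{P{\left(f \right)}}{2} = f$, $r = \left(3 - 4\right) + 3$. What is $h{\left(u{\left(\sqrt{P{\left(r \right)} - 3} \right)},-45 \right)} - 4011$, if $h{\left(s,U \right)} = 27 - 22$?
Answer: $-4006$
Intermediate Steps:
$r = 2$ ($r = -1 + 3 = 2$)
$P{\left(f \right)} = 2 f$
$u{\left(t \right)} = 2 t \left(5 + t\right)$
$h{\left(s,U \right)} = 5$
$h{\left(u{\left(\sqrt{P{\left(r \right)} - 3} \right)},-45 \right)} - 4011 = 5 - 4011 = -4006$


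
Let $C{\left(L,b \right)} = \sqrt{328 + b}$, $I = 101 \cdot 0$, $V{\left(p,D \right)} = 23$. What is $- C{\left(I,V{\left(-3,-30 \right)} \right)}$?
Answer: $- 3 \sqrt{39} \approx -18.735$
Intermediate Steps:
$I = 0$
$- C{\left(I,V{\left(-3,-30 \right)} \right)} = - \sqrt{328 + 23} = - \sqrt{351} = - 3 \sqrt{39}$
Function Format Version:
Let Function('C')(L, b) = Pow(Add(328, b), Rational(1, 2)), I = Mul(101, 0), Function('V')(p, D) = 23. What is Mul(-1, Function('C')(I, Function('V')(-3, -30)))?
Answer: Mul(-3, Pow(39, Rational(1, 2))) ≈ -18.735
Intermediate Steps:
I = 0
Mul(-1, Function('C')(I, Function('V')(-3, -30))) = Mul(-1, Pow(Add(328, 23), Rational(1, 2))) = Mul(-1, Pow(351, Rational(1, 2))) = Mul(-1, Mul(3, Pow(39, Rational(1, 2)))) = Mul(-3, Pow(39, Rational(1, 2)))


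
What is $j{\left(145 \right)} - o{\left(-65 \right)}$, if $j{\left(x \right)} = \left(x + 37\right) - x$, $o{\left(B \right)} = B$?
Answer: $102$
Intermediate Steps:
$j{\left(x \right)} = 37$ ($j{\left(x \right)} = \left(37 + x\right) - x = 37$)
$j{\left(145 \right)} - o{\left(-65 \right)} = 37 - -65 = 37 + 65 = 102$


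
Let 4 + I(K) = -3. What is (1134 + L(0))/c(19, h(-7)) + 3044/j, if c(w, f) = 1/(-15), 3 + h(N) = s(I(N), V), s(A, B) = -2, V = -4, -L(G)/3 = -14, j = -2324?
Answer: -10249601/581 ≈ -17641.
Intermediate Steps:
I(K) = -7 (I(K) = -4 - 3 = -7)
L(G) = 42 (L(G) = -3*(-14) = 42)
h(N) = -5 (h(N) = -3 - 2 = -5)
c(w, f) = -1/15
(1134 + L(0))/c(19, h(-7)) + 3044/j = (1134 + 42)/(-1/15) + 3044/(-2324) = 1176*(-15) + 3044*(-1/2324) = -17640 - 761/581 = -10249601/581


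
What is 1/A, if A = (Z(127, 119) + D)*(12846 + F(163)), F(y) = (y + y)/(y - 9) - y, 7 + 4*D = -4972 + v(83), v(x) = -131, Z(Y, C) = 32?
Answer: -77/1216547107 ≈ -6.3294e-8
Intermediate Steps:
D = -2555/2 (D = -7/4 + (-4972 - 131)/4 = -7/4 + (1/4)*(-5103) = -7/4 - 5103/4 = -2555/2 ≈ -1277.5)
F(y) = -y + 2*y/(-9 + y) (F(y) = (2*y)/(-9 + y) - y = 2*y/(-9 + y) - y = -y + 2*y/(-9 + y))
A = -1216547107/77 (A = (32 - 2555/2)*(12846 + 163*(11 - 1*163)/(-9 + 163)) = -2491*(12846 + 163*(11 - 163)/154)/2 = -2491*(12846 + 163*(1/154)*(-152))/2 = -2491*(12846 - 12388/77)/2 = -2491/2*976754/77 = -1216547107/77 ≈ -1.5799e+7)
1/A = 1/(-1216547107/77) = -77/1216547107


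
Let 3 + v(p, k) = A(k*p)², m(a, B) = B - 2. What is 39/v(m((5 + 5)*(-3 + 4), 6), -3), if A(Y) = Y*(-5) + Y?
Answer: 1/59 ≈ 0.016949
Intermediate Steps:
m(a, B) = -2 + B
A(Y) = -4*Y (A(Y) = -5*Y + Y = -4*Y)
v(p, k) = -3 + 16*k²*p² (v(p, k) = -3 + (-4*k*p)² = -3 + 16*k²*p²)
39/v(m((5 + 5)*(-3 + 4), 6), -3) = 39/(-3 + 16*(-3)²*(-2 + 6)²) = 39/(-3 + 16*9*4²) = 39/(-3 + 16*9*16) = 39/(-3 + 2304) = 39/2301 = 39*(1/2301) = 1/59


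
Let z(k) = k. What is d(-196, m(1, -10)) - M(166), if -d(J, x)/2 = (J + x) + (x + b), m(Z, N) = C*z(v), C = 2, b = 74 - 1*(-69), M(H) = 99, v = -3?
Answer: 31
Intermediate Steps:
b = 143 (b = 74 + 69 = 143)
m(Z, N) = -6 (m(Z, N) = 2*(-3) = -6)
d(J, x) = -286 - 4*x - 2*J (d(J, x) = -2*((J + x) + (x + 143)) = -2*((J + x) + (143 + x)) = -2*(143 + J + 2*x) = -286 - 4*x - 2*J)
d(-196, m(1, -10)) - M(166) = (-286 - 4*(-6) - 2*(-196)) - 1*99 = (-286 + 24 + 392) - 99 = 130 - 99 = 31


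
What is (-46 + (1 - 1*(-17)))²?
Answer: 784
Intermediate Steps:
(-46 + (1 - 1*(-17)))² = (-46 + (1 + 17))² = (-46 + 18)² = (-28)² = 784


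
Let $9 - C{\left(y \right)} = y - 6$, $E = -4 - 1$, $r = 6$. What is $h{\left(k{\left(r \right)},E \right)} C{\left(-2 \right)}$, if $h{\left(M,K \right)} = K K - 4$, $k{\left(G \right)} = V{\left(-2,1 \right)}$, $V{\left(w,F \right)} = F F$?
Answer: $357$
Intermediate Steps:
$E = -5$
$V{\left(w,F \right)} = F^{2}$
$k{\left(G \right)} = 1$ ($k{\left(G \right)} = 1^{2} = 1$)
$C{\left(y \right)} = 15 - y$ ($C{\left(y \right)} = 9 - \left(y - 6\right) = 9 - \left(-6 + y\right) = 15 - y$)
$h{\left(M,K \right)} = -4 + K^{2}$ ($h{\left(M,K \right)} = K^{2} - 4 = -4 + K^{2}$)
$h{\left(k{\left(r \right)},E \right)} C{\left(-2 \right)} = \left(-4 + \left(-5\right)^{2}\right) \left(15 - -2\right) = \left(-4 + 25\right) \left(15 + 2\right) = 21 \cdot 17 = 357$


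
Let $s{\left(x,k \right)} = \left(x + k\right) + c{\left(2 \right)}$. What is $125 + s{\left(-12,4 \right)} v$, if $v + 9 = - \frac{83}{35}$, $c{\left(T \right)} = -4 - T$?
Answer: $\frac{1421}{5} \approx 284.2$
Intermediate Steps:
$s{\left(x,k \right)} = -6 + k + x$ ($s{\left(x,k \right)} = \left(x + k\right) - 6 = \left(k + x\right) - 6 = -6 + k + x$)
$v = - \frac{398}{35}$ ($v = -9 - \frac{83}{35} = - \frac{398}{35} \approx -11.371$)
$125 + s{\left(-12,4 \right)} v = 125 + \left(-6 + 4 - 12\right) \left(- \frac{398}{35}\right) = 125 - - \frac{796}{5} = 125 + \frac{796}{5} = \frac{1421}{5}$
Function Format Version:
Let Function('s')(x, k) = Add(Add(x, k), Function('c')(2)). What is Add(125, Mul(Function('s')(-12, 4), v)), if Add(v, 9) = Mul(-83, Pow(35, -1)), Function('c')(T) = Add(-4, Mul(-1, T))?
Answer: Rational(1421, 5) ≈ 284.20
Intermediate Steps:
Function('s')(x, k) = Add(-6, k, x) (Function('s')(x, k) = Add(Add(x, k), Add(-4, Mul(-1, 2))) = Add(Add(k, x), Add(-4, -2)) = Add(Add(k, x), -6) = Add(-6, k, x))
v = Rational(-398, 35) (v = Add(-9, Mul(-83, Pow(35, -1))) = Add(-9, Mul(-83, Rational(1, 35))) = Add(-9, Rational(-83, 35)) = Rational(-398, 35) ≈ -11.371)
Add(125, Mul(Function('s')(-12, 4), v)) = Add(125, Mul(Add(-6, 4, -12), Rational(-398, 35))) = Add(125, Mul(-14, Rational(-398, 35))) = Add(125, Rational(796, 5)) = Rational(1421, 5)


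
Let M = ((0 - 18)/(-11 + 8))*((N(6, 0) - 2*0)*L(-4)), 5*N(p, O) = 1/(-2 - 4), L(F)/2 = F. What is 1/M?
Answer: 5/8 ≈ 0.62500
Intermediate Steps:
L(F) = 2*F
N(p, O) = -1/30 (N(p, O) = 1/(5*(-2 - 4)) = (⅕)/(-6) = (⅕)*(-⅙) = -1/30)
M = 8/5 (M = ((0 - 18)/(-11 + 8))*((-1/30 - 2*0)*(2*(-4))) = (-18/(-3))*((-1/30 + 0)*(-8)) = (-18*(-⅓))*(-1/30*(-8)) = 6*(4/15) = 8/5 ≈ 1.6000)
1/M = 1/(8/5) = 5/8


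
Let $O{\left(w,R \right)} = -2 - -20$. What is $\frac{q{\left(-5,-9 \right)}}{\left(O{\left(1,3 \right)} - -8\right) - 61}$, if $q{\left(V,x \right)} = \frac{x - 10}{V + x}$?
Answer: $- \frac{19}{490} \approx -0.038776$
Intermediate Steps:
$O{\left(w,R \right)} = 18$ ($O{\left(w,R \right)} = -2 + 20 = 18$)
$q{\left(V,x \right)} = \frac{-10 + x}{V + x}$
$\frac{q{\left(-5,-9 \right)}}{\left(O{\left(1,3 \right)} - -8\right) - 61} = \frac{\frac{1}{-5 - 9} \left(-10 - 9\right)}{\left(18 - -8\right) - 61} = \frac{\frac{1}{-14} \left(-19\right)}{\left(18 + 8\right) - 61} = \frac{\left(- \frac{1}{14}\right) \left(-19\right)}{26 - 61} = \frac{19}{14 \left(-35\right)} = \frac{19}{14} \left(- \frac{1}{35}\right) = - \frac{19}{490}$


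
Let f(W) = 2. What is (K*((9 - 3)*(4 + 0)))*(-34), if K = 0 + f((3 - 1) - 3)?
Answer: -1632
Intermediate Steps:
K = 2 (K = 0 + 2 = 2)
(K*((9 - 3)*(4 + 0)))*(-34) = (2*((9 - 3)*(4 + 0)))*(-34) = (2*(6*4))*(-34) = (2*24)*(-34) = 48*(-34) = -1632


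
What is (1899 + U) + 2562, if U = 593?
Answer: 5054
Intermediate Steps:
(1899 + U) + 2562 = (1899 + 593) + 2562 = 2492 + 2562 = 5054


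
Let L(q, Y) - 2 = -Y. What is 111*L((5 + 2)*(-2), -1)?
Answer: 333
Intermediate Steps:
L(q, Y) = 2 - Y
111*L((5 + 2)*(-2), -1) = 111*(2 - 1*(-1)) = 111*(2 + 1) = 111*3 = 333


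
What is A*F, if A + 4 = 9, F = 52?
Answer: 260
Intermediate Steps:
A = 5 (A = -4 + 9 = 5)
A*F = 5*52 = 260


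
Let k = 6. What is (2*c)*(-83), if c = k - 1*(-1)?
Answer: -1162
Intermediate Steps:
c = 7 (c = 6 - 1*(-1) = 6 + 1 = 7)
(2*c)*(-83) = (2*7)*(-83) = 14*(-83) = -1162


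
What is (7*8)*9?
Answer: 504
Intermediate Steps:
(7*8)*9 = 56*9 = 504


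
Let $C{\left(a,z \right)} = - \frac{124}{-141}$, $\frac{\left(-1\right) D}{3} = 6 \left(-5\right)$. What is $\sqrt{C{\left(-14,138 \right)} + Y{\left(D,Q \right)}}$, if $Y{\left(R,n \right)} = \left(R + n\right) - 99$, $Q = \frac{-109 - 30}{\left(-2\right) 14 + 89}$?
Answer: $\frac{2 i \sqrt{192326961}}{8601} \approx 3.2248 i$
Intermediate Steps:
$D = 90$ ($D = - 3 \cdot 6 \left(-5\right) = \left(-3\right) \left(-30\right) = 90$)
$Q = - \frac{139}{61}$ ($Q = - \frac{139}{-28 + 89} = - \frac{139}{61} \approx -2.2787$)
$C{\left(a,z \right)} = \frac{124}{141}$ ($C{\left(a,z \right)} = \left(-124\right) \left(- \frac{1}{141}\right) = \frac{124}{141}$)
$Y{\left(R,n \right)} = -99 + R + n$
$\sqrt{C{\left(-14,138 \right)} + Y{\left(D,Q \right)}} = \sqrt{\frac{124}{141} - \frac{688}{61}} = \sqrt{- \frac{89444}{8601}} = \frac{2 i \sqrt{192326961}}{8601}$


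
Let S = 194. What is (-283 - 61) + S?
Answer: -150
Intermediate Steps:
(-283 - 61) + S = (-283 - 61) + 194 = -344 + 194 = -150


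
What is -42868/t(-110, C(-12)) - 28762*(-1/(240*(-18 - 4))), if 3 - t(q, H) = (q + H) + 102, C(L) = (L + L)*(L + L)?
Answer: 21009251/298320 ≈ 70.425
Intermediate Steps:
C(L) = 4*L² (C(L) = (2*L)*(2*L) = 4*L²)
t(q, H) = -99 - H - q (t(q, H) = 3 - ((q + H) + 102) = 3 - ((H + q) + 102) = 3 - (102 + H + q) = 3 + (-102 - H - q) = -99 - H - q)
-42868/t(-110, C(-12)) - 28762*(-1/(240*(-18 - 4))) = -42868/(-99 - 4*(-12)² - 1*(-110)) - 28762*(-1/(240*(-18 - 4))) = -42868/(-99 - 4*144 + 110) - 28762/(-22*(-10)*24) = -42868/(-99 - 1*576 + 110) - 28762/(220*24) = -42868/(-99 - 576 + 110) - 28762/5280 = -42868/(-565) - 28762*1/5280 = -42868*(-1/565) - 14381/2640 = 42868/565 - 14381/2640 = 21009251/298320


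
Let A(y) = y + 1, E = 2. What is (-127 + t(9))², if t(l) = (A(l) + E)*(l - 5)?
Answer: 6241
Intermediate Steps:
A(y) = 1 + y
t(l) = (-5 + l)*(3 + l) (t(l) = ((1 + l) + 2)*(l - 5) = (3 + l)*(-5 + l) = (-5 + l)*(3 + l))
(-127 + t(9))² = (-127 + (-15 + 9² - 2*9))² = (-127 + (-15 + 81 - 18))² = (-127 + 48)² = (-79)² = 6241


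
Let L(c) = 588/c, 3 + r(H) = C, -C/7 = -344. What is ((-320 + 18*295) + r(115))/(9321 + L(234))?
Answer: 288405/363617 ≈ 0.79316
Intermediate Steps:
C = 2408 (C = -7*(-344) = 2408)
r(H) = 2405 (r(H) = -3 + 2408 = 2405)
((-320 + 18*295) + r(115))/(9321 + L(234)) = ((-320 + 18*295) + 2405)/(9321 + 588/234) = ((-320 + 5310) + 2405)/(9321 + 588*(1/234)) = (4990 + 2405)/(9321 + 98/39) = 7395/(363617/39) = 7395*(39/363617) = 288405/363617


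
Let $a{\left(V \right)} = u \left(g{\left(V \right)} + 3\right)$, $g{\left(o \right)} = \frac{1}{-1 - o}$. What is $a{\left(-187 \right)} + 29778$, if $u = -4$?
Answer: $\frac{2768236}{93} \approx 29766.0$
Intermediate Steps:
$a{\left(V \right)} = -12 + \frac{4}{1 + V}$ ($a{\left(V \right)} = - 4 \left(- \frac{1}{1 + V} + 3\right) = - 4 \left(3 - \frac{1}{1 + V}\right) = -12 + \frac{4}{1 + V}$)
$a{\left(-187 \right)} + 29778 = \frac{4 \left(-2 - -561\right)}{1 - 187} + 29778 = \frac{4 \left(-2 + 561\right)}{-186} + 29778 = 4 \left(- \frac{1}{186}\right) 559 + 29778 = - \frac{1118}{93} + 29778 = \frac{2768236}{93}$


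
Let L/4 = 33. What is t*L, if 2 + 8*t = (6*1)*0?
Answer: -33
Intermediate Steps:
L = 132 (L = 4*33 = 132)
t = -¼ (t = -¼ + ((6*1)*0)/8 = -¼ + (6*0)/8 = -¼ + (⅛)*0 = -¼ + 0 = -¼ ≈ -0.25000)
t*L = -¼*132 = -33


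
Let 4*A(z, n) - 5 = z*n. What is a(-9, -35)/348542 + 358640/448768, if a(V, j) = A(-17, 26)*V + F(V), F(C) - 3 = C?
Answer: 3919989419/4887953008 ≈ 0.80197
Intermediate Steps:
A(z, n) = 5/4 + n*z/4 (A(z, n) = 5/4 + (z*n)/4 = 5/4 + (n*z)/4 = 5/4 + n*z/4)
F(C) = 3 + C
a(V, j) = 3 - 433*V/4 (a(V, j) = (5/4 + (1/4)*26*(-17))*V + (3 + V) = (5/4 - 221/2)*V + (3 + V) = -437*V/4 + (3 + V) = 3 - 433*V/4)
a(-9, -35)/348542 + 358640/448768 = (3 - 433/4*(-9))/348542 + 358640/448768 = (3 + 3897/4)*(1/348542) + 358640*(1/448768) = (3909/4)*(1/348542) + 22415/28048 = 3909/1394168 + 22415/28048 = 3919989419/4887953008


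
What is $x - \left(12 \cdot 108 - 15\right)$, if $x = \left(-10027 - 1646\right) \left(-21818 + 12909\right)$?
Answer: $103993476$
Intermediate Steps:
$x = 103994757$ ($x = \left(-11673\right) \left(-8909\right) = 103994757$)
$x - \left(12 \cdot 108 - 15\right) = 103994757 - \left(12 \cdot 108 - 15\right) = 103994757 - \left(1296 - 15\right) = 103994757 - 1281 = 103993476$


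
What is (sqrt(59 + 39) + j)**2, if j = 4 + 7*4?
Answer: 1122 + 448*sqrt(2) ≈ 1755.6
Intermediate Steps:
j = 32 (j = 4 + 28 = 32)
(sqrt(59 + 39) + j)**2 = (sqrt(59 + 39) + 32)**2 = (sqrt(98) + 32)**2 = (7*sqrt(2) + 32)**2 = (32 + 7*sqrt(2))**2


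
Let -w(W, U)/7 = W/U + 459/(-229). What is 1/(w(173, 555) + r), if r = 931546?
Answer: 127095/118396344766 ≈ 1.0735e-6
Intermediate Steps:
w(W, U) = 3213/229 - 7*W/U (w(W, U) = -7*(W/U + 459/(-229)) = -7*(W/U + 459*(-1/229)) = -7*(W/U - 459/229) = -7*(-459/229 + W/U) = 3213/229 - 7*W/U)
1/(w(173, 555) + r) = 1/((3213/229 - 7*173/555) + 931546) = 1/((3213/229 - 7*173*1/555) + 931546) = 1/((3213/229 - 1211/555) + 931546) = 1/(1505896/127095 + 931546) = 1/(118396344766/127095) = 127095/118396344766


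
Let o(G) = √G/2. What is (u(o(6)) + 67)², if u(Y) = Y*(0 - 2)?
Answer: (67 - √6)² ≈ 4166.8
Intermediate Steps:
o(G) = √G/2
u(Y) = -2*Y (u(Y) = Y*(-2) = -2*Y)
(u(o(6)) + 67)² = (-√6 + 67)² = (67 - √6)²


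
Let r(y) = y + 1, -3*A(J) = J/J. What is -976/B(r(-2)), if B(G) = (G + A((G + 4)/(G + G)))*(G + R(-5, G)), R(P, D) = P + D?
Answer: -732/7 ≈ -104.57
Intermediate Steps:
R(P, D) = D + P
A(J) = -1/3 (A(J) = -J/(3*J) = -1/3*1 = -1/3)
r(y) = 1 + y
B(G) = (-5 + 2*G)*(-1/3 + G) (B(G) = (G - 1/3)*(G + (G - 5)) = (-1/3 + G)*(G + (-5 + G)) = (-1/3 + G)*(-5 + 2*G) = (-5 + 2*G)*(-1/3 + G))
-976/B(r(-2)) = -976/(5/3 + 2*(1 - 2)**2 - 17*(1 - 2)/3) = -976/(5/3 + 2*(-1)**2 - 17/3*(-1)) = -976/(5/3 + 2*1 + 17/3) = -976/(5/3 + 2 + 17/3) = -976/28/3 = -976*3/28 = -732/7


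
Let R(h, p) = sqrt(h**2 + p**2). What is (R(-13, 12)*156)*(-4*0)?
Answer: 0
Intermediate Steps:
(R(-13, 12)*156)*(-4*0) = (sqrt((-13)**2 + 12**2)*156)*(-4*0) = (sqrt(169 + 144)*156)*0 = (sqrt(313)*156)*0 = (156*sqrt(313))*0 = 0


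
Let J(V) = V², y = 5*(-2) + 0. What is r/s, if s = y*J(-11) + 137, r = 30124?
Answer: -30124/1073 ≈ -28.075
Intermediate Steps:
y = -10 (y = -10 + 0 = -10)
s = -1073 (s = -10*(-11)² + 137 = -10*121 + 137 = -1210 + 137 = -1073)
r/s = 30124/(-1073) = 30124*(-1/1073) = -30124/1073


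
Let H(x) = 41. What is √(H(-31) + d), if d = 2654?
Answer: 7*√55 ≈ 51.913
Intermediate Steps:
√(H(-31) + d) = √(41 + 2654) = √2695 = 7*√55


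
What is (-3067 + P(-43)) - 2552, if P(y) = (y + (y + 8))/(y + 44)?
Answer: -5697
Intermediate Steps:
P(y) = (8 + 2*y)/(44 + y) (P(y) = (y + (8 + y))/(44 + y) = (8 + 2*y)/(44 + y))
(-3067 + P(-43)) - 2552 = (-3067 + 2*(4 - 43)/(44 - 43)) - 2552 = (-3067 + 2*(-39)/1) - 2552 = (-3067 + 2*1*(-39)) - 2552 = (-3067 - 78) - 2552 = -3145 - 2552 = -5697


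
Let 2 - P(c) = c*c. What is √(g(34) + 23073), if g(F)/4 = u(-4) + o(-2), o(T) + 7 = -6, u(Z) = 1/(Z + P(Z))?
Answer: √207187/3 ≈ 151.73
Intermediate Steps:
P(c) = 2 - c² (P(c) = 2 - c*c = 2 - c²)
u(Z) = 1/(2 + Z - Z²) (u(Z) = 1/(Z + (2 - Z²)) = 1/(2 + Z - Z²))
o(T) = -13 (o(T) = -7 - 6 = -13)
g(F) = -470/9 (g(F) = 4*(1/(2 - 4 - 1*(-4)²) - 13) = 4*(1/(2 - 4 - 1*16) - 13) = 4*(1/(2 - 4 - 16) - 13) = 4*(1/(-18) - 13) = 4*(-1/18 - 13) = 4*(-235/18) = -470/9)
√(g(34) + 23073) = √(-470/9 + 23073) = √(207187/9) = √207187/3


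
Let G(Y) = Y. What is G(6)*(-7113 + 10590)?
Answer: 20862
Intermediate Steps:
G(6)*(-7113 + 10590) = 6*(-7113 + 10590) = 6*3477 = 20862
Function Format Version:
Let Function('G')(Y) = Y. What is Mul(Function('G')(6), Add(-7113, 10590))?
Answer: 20862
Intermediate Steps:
Mul(Function('G')(6), Add(-7113, 10590)) = Mul(6, Add(-7113, 10590)) = Mul(6, 3477) = 20862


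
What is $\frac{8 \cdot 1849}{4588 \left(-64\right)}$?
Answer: $- \frac{1849}{36704} \approx -0.050376$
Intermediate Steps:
$\frac{8 \cdot 1849}{4588 \left(-64\right)} = \frac{14792}{-293632} = 14792 \left(- \frac{1}{293632}\right) = - \frac{1849}{36704}$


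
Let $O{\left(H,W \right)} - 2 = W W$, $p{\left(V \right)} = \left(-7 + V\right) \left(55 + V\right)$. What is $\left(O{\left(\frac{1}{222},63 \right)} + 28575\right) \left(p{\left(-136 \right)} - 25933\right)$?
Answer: $-467035100$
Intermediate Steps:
$O{\left(H,W \right)} = 2 + W^{2}$ ($O{\left(H,W \right)} = 2 + W W = 2 + W^{2}$)
$\left(O{\left(\frac{1}{222},63 \right)} + 28575\right) \left(p{\left(-136 \right)} - 25933\right) = \left(\left(2 + 63^{2}\right) + 28575\right) \left(\left(-385 + \left(-136\right)^{2} + 48 \left(-136\right)\right) - 25933\right) = \left(\left(2 + 3969\right) + 28575\right) \left(\left(-385 + 18496 - 6528\right) - 25933\right) = \left(3971 + 28575\right) \left(11583 - 25933\right) = 32546 \left(-14350\right) = -467035100$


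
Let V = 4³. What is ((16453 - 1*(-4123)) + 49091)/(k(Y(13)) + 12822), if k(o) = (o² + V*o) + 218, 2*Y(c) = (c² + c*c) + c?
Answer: 278668/220289 ≈ 1.2650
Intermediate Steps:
Y(c) = c² + c/2 (Y(c) = ((c² + c*c) + c)/2 = ((c² + c²) + c)/2 = (2*c² + c)/2 = (c + 2*c²)/2 = c² + c/2)
V = 64
k(o) = 218 + o² + 64*o (k(o) = (o² + 64*o) + 218 = 218 + o² + 64*o)
((16453 - 1*(-4123)) + 49091)/(k(Y(13)) + 12822) = ((16453 - 1*(-4123)) + 49091)/((218 + (13*(½ + 13))² + 64*(13*(½ + 13))) + 12822) = ((16453 + 4123) + 49091)/((218 + (13*(27/2))² + 64*(13*(27/2))) + 12822) = (20576 + 49091)/((218 + (351/2)² + 64*(351/2)) + 12822) = 69667/((218 + 123201/4 + 11232) + 12822) = 69667/(169001/4 + 12822) = 69667/(220289/4) = 69667*(4/220289) = 278668/220289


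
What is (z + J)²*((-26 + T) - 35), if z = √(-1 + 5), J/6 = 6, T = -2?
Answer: -90972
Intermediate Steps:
J = 36 (J = 6*6 = 36)
z = 2 (z = √4 = 2)
(z + J)²*((-26 + T) - 35) = (2 + 36)²*((-26 - 2) - 35) = 38²*(-28 - 35) = 1444*(-63) = -90972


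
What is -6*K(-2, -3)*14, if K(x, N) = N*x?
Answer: -504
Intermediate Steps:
-6*K(-2, -3)*14 = -(-18)*(-2)*14 = -6*6*14 = -36*14 = -504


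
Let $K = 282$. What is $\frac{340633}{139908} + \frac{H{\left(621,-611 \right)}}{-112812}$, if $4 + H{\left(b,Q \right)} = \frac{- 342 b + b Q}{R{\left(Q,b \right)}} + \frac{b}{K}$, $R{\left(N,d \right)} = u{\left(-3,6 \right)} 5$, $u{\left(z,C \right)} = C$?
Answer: $\frac{3953886581}{1515145345} \approx 2.6096$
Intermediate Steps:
$R{\left(N,d \right)} = 30$ ($R{\left(N,d \right)} = 6 \cdot 5 = 30$)
$H{\left(b,Q \right)} = -4 - \frac{16069 b}{1410} + \frac{Q b}{30}$ ($H{\left(b,Q \right)} = -4 + \left(\frac{- 342 b + b Q}{30} + \frac{b}{282}\right) = -4 + \left(\left(- 342 b + Q b\right) \frac{1}{30} + b \frac{1}{282}\right) = -4 + \left(\left(- \frac{57 b}{5} + \frac{Q b}{30}\right) + \frac{b}{282}\right) = -4 + \left(- \frac{16069 b}{1410} + \frac{Q b}{30}\right) = -4 - \frac{16069 b}{1410} + \frac{Q b}{30}$)
$\frac{340633}{139908} + \frac{H{\left(621,-611 \right)}}{-112812} = \frac{340633}{139908} + \frac{-4 - \frac{3326283}{470} + \frac{1}{30} \left(-611\right) 621}{-112812} = 340633 \cdot \frac{1}{139908} + \left(-4 - \frac{3326283}{470} - \frac{126477}{10}\right) \left(- \frac{1}{112812}\right) = \frac{340633}{139908} - - \frac{272723}{1559460} = \frac{340633}{139908} + \frac{272723}{1559460} = \frac{3953886581}{1515145345}$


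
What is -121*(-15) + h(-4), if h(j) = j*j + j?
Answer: 1827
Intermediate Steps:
h(j) = j + j**2 (h(j) = j**2 + j = j + j**2)
-121*(-15) + h(-4) = -121*(-15) - 4*(1 - 4) = 1815 - 4*(-3) = 1815 + 12 = 1827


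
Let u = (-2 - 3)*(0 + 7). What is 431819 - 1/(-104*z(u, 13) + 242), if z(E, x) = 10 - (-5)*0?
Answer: 344591563/798 ≈ 4.3182e+5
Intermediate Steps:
u = -35 (u = -5*7 = -35)
z(E, x) = 10 (z(E, x) = 10 - 1*0 = 10 + 0 = 10)
431819 - 1/(-104*z(u, 13) + 242) = 431819 - 1/(-104*10 + 242) = 431819 - 1/(-1040 + 242) = 431819 - 1/(-798) = 431819 - 1*(-1/798) = 431819 + 1/798 = 344591563/798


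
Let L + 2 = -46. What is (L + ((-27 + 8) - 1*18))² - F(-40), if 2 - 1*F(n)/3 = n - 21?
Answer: 7036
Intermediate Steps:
L = -48 (L = -2 - 46 = -48)
F(n) = 69 - 3*n (F(n) = 6 - 3*(n - 21) = 6 - 3*(-21 + n) = 6 + (63 - 3*n) = 69 - 3*n)
(L + ((-27 + 8) - 1*18))² - F(-40) = (-48 + ((-27 + 8) - 1*18))² - (69 - 3*(-40)) = (-48 + (-19 - 18))² - (69 + 120) = (-48 - 37)² - 1*189 = (-85)² - 189 = 7225 - 189 = 7036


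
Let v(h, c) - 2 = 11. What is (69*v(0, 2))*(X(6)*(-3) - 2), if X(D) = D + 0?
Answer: -17940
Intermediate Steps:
X(D) = D
v(h, c) = 13 (v(h, c) = 2 + 11 = 13)
(69*v(0, 2))*(X(6)*(-3) - 2) = (69*13)*(6*(-3) - 2) = 897*(-18 - 2) = 897*(-20) = -17940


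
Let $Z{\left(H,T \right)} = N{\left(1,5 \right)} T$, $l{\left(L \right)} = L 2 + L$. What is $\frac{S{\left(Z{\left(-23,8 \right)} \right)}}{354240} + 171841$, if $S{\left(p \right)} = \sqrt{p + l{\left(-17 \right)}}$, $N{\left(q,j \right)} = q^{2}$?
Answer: $171841 + \frac{i \sqrt{43}}{354240} \approx 1.7184 \cdot 10^{5} + 1.8511 \cdot 10^{-5} i$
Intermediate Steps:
$l{\left(L \right)} = 3 L$ ($l{\left(L \right)} = 2 L + L = 3 L$)
$Z{\left(H,T \right)} = T$ ($Z{\left(H,T \right)} = 1^{2} T = 1 T = T$)
$S{\left(p \right)} = \sqrt{-51 + p}$ ($S{\left(p \right)} = \sqrt{p + 3 \left(-17\right)} = \sqrt{p - 51} = \sqrt{-51 + p}$)
$\frac{S{\left(Z{\left(-23,8 \right)} \right)}}{354240} + 171841 = \frac{\sqrt{-51 + 8}}{354240} + 171841 = \sqrt{-43} \cdot \frac{1}{354240} + 171841 = i \sqrt{43} \cdot \frac{1}{354240} + 171841 = \frac{i \sqrt{43}}{354240} + 171841 = 171841 + \frac{i \sqrt{43}}{354240}$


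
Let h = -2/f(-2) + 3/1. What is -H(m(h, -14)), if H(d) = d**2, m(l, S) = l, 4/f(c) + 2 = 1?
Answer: -49/4 ≈ -12.250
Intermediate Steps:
f(c) = -4 (f(c) = 4/(-2 + 1) = 4/(-1) = 4*(-1) = -4)
h = 7/2 (h = -2/(-4) + 3/1 = -2*(-1/4) + 3*1 = 1/2 + 3 = 7/2 ≈ 3.5000)
-H(m(h, -14)) = -(7/2)**2 = -1*49/4 = -49/4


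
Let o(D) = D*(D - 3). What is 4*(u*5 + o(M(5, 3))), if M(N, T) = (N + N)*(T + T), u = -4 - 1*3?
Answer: 13540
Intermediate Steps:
u = -7 (u = -4 - 3 = -7)
M(N, T) = 4*N*T (M(N, T) = (2*N)*(2*T) = 4*N*T)
o(D) = D*(-3 + D)
4*(u*5 + o(M(5, 3))) = 4*(-7*5 + (4*5*3)*(-3 + 4*5*3)) = 4*(-35 + 60*(-3 + 60)) = 4*(-35 + 60*57) = 4*(-35 + 3420) = 4*3385 = 13540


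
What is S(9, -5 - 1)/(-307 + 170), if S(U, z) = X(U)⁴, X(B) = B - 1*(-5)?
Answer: -38416/137 ≈ -280.41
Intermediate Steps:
X(B) = 5 + B (X(B) = B + 5 = 5 + B)
S(U, z) = (5 + U)⁴
S(9, -5 - 1)/(-307 + 170) = (5 + 9)⁴/(-307 + 170) = 14⁴/(-137) = -1/137*38416 = -38416/137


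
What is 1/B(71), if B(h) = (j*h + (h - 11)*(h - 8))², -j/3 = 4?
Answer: 1/8573184 ≈ 1.1664e-7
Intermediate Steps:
j = -12 (j = -3*4 = -12)
B(h) = (-12*h + (-11 + h)*(-8 + h))² (B(h) = (-12*h + (h - 11)*(h - 8))² = (-12*h + (-11 + h)*(-8 + h))²)
1/B(71) = 1/((88 + 71² - 31*71)²) = 1/((88 + 5041 - 2201)²) = 1/(2928²) = 1/8573184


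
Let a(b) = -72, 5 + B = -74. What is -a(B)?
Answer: 72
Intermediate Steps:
B = -79 (B = -5 - 74 = -79)
-a(B) = -1*(-72) = 72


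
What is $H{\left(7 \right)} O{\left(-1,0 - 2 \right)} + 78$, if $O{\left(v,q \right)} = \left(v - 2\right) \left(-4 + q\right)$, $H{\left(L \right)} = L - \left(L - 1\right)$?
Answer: $96$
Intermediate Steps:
$H{\left(L \right)} = 1$ ($H{\left(L \right)} = L - \left(-1 + L\right) = 1$)
$O{\left(v,q \right)} = \left(-4 + q\right) \left(-2 + v\right)$ ($O{\left(v,q \right)} = \left(-2 + v\right) \left(-4 + q\right) = \left(-4 + q\right) \left(-2 + v\right)$)
$H{\left(7 \right)} O{\left(-1,0 - 2 \right)} + 78 = 1 \left(8 - -4 - 2 \left(0 - 2\right) + \left(0 - 2\right) \left(-1\right)\right) + 78 = 1 \left(8 + 4 - -4 - -2\right) + 78 = 1 \left(8 + 4 + 4 + 2\right) + 78 = 1 \cdot 18 + 78 = 18 + 78 = 96$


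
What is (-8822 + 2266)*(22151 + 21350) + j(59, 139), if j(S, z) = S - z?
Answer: -285192636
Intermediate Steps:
(-8822 + 2266)*(22151 + 21350) + j(59, 139) = (-8822 + 2266)*(22151 + 21350) + (59 - 1*139) = -6556*43501 + (59 - 139) = -285192556 - 80 = -285192636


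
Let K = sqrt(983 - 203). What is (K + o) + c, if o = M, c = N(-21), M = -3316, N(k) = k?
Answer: -3337 + 2*sqrt(195) ≈ -3309.1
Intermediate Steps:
c = -21
K = 2*sqrt(195) (K = sqrt(780) = 2*sqrt(195) ≈ 27.928)
o = -3316
(K + o) + c = (2*sqrt(195) - 3316) - 21 = (-3316 + 2*sqrt(195)) - 21 = -3337 + 2*sqrt(195)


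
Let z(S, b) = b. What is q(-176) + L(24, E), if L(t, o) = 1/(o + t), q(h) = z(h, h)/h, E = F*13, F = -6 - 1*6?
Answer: 131/132 ≈ 0.99242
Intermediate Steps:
F = -12 (F = -6 - 6 = -12)
E = -156 (E = -12*13 = -156)
q(h) = 1 (q(h) = h/h = 1)
q(-176) + L(24, E) = 1 + 1/(-156 + 24) = 1 + 1/(-132) = 1 - 1/132 = 131/132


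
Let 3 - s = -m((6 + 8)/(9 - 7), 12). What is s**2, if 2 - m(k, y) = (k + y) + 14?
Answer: 784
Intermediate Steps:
m(k, y) = -12 - k - y (m(k, y) = 2 - ((k + y) + 14) = 2 - (14 + k + y) = 2 + (-14 - k - y) = -12 - k - y)
s = -28 (s = 3 - (-1)*(-12 - (6 + 8)/(9 - 7) - 1*12) = 3 - (-1)*(-12 - 14/2 - 12) = 3 - (-1)*(-12 - 1*7 - 12) = 3 - (-1)*(-12 - 7 - 12) = 3 - (-1)*(-31) = 3 - 1*31 = 3 - 31 = -28)
s**2 = (-28)**2 = 784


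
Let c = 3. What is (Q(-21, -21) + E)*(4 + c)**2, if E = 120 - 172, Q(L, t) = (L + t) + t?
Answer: -5635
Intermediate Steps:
Q(L, t) = L + 2*t
E = -52
(Q(-21, -21) + E)*(4 + c)**2 = ((-21 + 2*(-21)) - 52)*(4 + 3)**2 = ((-21 - 42) - 52)*7**2 = (-63 - 52)*49 = -115*49 = -5635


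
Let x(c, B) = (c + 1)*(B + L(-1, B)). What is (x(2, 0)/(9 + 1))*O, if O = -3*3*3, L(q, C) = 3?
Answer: -243/10 ≈ -24.300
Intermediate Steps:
x(c, B) = (1 + c)*(3 + B) (x(c, B) = (c + 1)*(B + 3) = (1 + c)*(3 + B))
O = -27 (O = -9*3 = -27)
(x(2, 0)/(9 + 1))*O = ((3 + 0 + 3*2 + 0*2)/(9 + 1))*(-27) = ((3 + 0 + 6 + 0)/10)*(-27) = ((⅒)*9)*(-27) = (9/10)*(-27) = -243/10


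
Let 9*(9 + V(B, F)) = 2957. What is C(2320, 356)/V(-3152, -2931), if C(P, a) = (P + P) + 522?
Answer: 23229/1438 ≈ 16.154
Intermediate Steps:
V(B, F) = 2876/9 (V(B, F) = -9 + (⅑)*2957 = -9 + 2957/9 = 2876/9)
C(P, a) = 522 + 2*P (C(P, a) = 2*P + 522 = 522 + 2*P)
C(2320, 356)/V(-3152, -2931) = (522 + 2*2320)/(2876/9) = (522 + 4640)*(9/2876) = 5162*(9/2876) = 23229/1438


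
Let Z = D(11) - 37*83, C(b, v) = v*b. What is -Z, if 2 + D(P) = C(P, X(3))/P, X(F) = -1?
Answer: 3074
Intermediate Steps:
C(b, v) = b*v
D(P) = -3 (D(P) = -2 + (P*(-1))/P = -2 + (-P)/P = -2 - 1 = -3)
Z = -3074 (Z = -3 - 37*83 = -3 - 3071 = -3074)
-Z = -1*(-3074) = 3074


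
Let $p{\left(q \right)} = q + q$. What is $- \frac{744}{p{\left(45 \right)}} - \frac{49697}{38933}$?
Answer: $- \frac{5573147}{583995} \approx -9.5431$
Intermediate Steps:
$p{\left(q \right)} = 2 q$
$- \frac{744}{p{\left(45 \right)}} - \frac{49697}{38933} = - \frac{744}{2 \cdot 45} - \frac{49697}{38933} = - \frac{744}{90} - \frac{49697}{38933} = \left(-744\right) \frac{1}{90} - \frac{49697}{38933} = - \frac{124}{15} - \frac{49697}{38933} = - \frac{5573147}{583995}$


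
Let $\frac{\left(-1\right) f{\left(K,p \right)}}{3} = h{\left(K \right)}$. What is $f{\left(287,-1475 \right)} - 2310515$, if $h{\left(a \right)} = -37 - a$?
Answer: $-2309543$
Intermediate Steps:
$f{\left(K,p \right)} = 111 + 3 K$ ($f{\left(K,p \right)} = - 3 \left(-37 - K\right) = 111 + 3 K$)
$f{\left(287,-1475 \right)} - 2310515 = \left(111 + 3 \cdot 287\right) - 2310515 = \left(111 + 861\right) - 2310515 = 972 - 2310515 = -2309543$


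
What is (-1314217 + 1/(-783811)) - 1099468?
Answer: -1891872853536/783811 ≈ -2.4137e+6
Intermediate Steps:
(-1314217 + 1/(-783811)) - 1099468 = (-1314217 - 1/783811) - 1099468 = -1030097740988/783811 - 1099468 = -1891872853536/783811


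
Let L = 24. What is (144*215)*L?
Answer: 743040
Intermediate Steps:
(144*215)*L = (144*215)*24 = 30960*24 = 743040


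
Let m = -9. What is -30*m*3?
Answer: 810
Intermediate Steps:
-30*m*3 = -30*(-9)*3 = 270*3 = 810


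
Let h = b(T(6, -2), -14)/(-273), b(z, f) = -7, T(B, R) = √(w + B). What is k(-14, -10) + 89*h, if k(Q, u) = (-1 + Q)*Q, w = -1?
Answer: 8279/39 ≈ 212.28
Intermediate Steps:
T(B, R) = √(-1 + B)
k(Q, u) = Q*(-1 + Q)
h = 1/39 (h = -7/(-273) = -7*(-1/273) = 1/39 ≈ 0.025641)
k(-14, -10) + 89*h = -14*(-1 - 14) + 89*(1/39) = -14*(-15) + 89/39 = 210 + 89/39 = 8279/39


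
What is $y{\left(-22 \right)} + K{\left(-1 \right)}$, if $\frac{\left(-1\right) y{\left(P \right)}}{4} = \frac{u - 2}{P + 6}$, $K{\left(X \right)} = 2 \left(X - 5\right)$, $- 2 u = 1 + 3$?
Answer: $-13$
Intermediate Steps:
$u = -2$ ($u = - \frac{1 + 3}{2} = \left(- \frac{1}{2}\right) 4 = -2$)
$K{\left(X \right)} = -10 + 2 X$ ($K{\left(X \right)} = 2 \left(-5 + X\right) = -10 + 2 X$)
$y{\left(P \right)} = \frac{16}{6 + P}$ ($y{\left(P \right)} = - 4 \frac{-2 - 2}{P + 6} = - 4 \left(- \frac{4}{6 + P}\right) = \frac{16}{6 + P}$)
$y{\left(-22 \right)} + K{\left(-1 \right)} = \frac{16}{6 - 22} + \left(-10 + 2 \left(-1\right)\right) = \frac{16}{-16} - 12 = 16 \left(- \frac{1}{16}\right) - 12 = -1 - 12 = -13$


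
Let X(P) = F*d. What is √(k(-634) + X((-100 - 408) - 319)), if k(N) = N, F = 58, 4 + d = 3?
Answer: 2*I*√173 ≈ 26.306*I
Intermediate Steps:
d = -1 (d = -4 + 3 = -1)
X(P) = -58 (X(P) = 58*(-1) = -58)
√(k(-634) + X((-100 - 408) - 319)) = √(-634 - 58) = √(-692) = 2*I*√173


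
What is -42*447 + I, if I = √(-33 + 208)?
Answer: -18774 + 5*√7 ≈ -18761.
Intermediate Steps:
I = 5*√7 (I = √175 = 5*√7 ≈ 13.229)
-42*447 + I = -42*447 + 5*√7 = -18774 + 5*√7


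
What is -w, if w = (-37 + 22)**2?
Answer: -225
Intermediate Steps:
w = 225 (w = (-15)**2 = 225)
-w = -1*225 = -225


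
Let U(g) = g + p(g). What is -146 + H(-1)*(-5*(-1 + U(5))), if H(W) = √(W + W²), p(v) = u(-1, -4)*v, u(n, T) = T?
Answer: -146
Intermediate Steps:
p(v) = -4*v
U(g) = -3*g (U(g) = g - 4*g = -3*g)
-146 + H(-1)*(-5*(-1 + U(5))) = -146 + √(-(1 - 1))*(-5*(-1 - 3*5)) = -146 + √(-1*0)*(-5*(-1 - 15)) = -146 + √0*(-5*(-16)) = -146 + 0*80 = -146 + 0 = -146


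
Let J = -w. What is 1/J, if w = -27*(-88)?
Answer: -1/2376 ≈ -0.00042088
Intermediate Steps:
w = 2376
J = -2376 (J = -1*2376 = -2376)
1/J = 1/(-2376) = -1/2376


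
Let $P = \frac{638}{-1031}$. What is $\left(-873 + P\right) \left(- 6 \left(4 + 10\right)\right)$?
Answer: $\frac{75658884}{1031} \approx 73384.0$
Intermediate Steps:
$P = - \frac{638}{1031}$ ($P = 638 \left(- \frac{1}{1031}\right) = - \frac{638}{1031} \approx -0.61882$)
$\left(-873 + P\right) \left(- 6 \left(4 + 10\right)\right) = \left(-873 - \frac{638}{1031}\right) \left(- 6 \left(4 + 10\right)\right) = - \frac{900701 \left(\left(-6\right) 14\right)}{1031} = \left(- \frac{900701}{1031}\right) \left(-84\right) = \frac{75658884}{1031}$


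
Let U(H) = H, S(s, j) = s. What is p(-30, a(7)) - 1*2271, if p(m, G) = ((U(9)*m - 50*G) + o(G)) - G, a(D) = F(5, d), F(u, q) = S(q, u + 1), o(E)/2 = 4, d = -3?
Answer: -2380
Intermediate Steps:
o(E) = 8 (o(E) = 2*4 = 8)
F(u, q) = q
a(D) = -3
p(m, G) = 8 - 51*G + 9*m (p(m, G) = ((9*m - 50*G) + 8) - G = ((-50*G + 9*m) + 8) - G = (8 - 50*G + 9*m) - G = 8 - 51*G + 9*m)
p(-30, a(7)) - 1*2271 = (8 - 51*(-3) + 9*(-30)) - 1*2271 = (8 + 153 - 270) - 2271 = -109 - 2271 = -2380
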